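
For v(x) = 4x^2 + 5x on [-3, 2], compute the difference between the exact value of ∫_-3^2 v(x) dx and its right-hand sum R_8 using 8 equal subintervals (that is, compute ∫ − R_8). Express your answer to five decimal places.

-2.86458

Exact integral: ∫_-3^2 v(x) dx ≈ 34.1666667.
R_8 = 37.03125.
Error ≈ 34.1666667 − 37.03125 ≈ -2.86458.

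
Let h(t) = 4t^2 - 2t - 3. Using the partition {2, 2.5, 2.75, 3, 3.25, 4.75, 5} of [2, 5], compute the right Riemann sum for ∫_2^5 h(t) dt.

Subinterval widths: 0.5, 0.25, 0.25, 0.25, 1.5, 0.25.
Right endpoints: 2.5, 2.75, 3, 3.25, 4.75, 5.
h(2.5) = 17, h(2.75) = 21.75, h(3) = 27, h(3.25) = 32.75, h(4.75) = 77.75, h(5) = 87.
Sum = Σ Δt_i · h(t_i).
Sum = 167.25.

167.25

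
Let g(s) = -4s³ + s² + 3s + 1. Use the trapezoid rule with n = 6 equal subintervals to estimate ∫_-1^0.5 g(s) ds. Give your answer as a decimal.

Δs = (0.5 − (-1))/6 = 0.25.
g(-1) = 3, g(-0.75) = 1, g(-0.5) = 0.25, g(-0.25) = 0.375, g(0) = 1, g(0.25) = 1.75, g(0.5) = 2.25.
T_6 = (Δs/2)·[g(s_0) + 2g(s_1) + ... + 2g(s_{5}) + g(s_6)].
Sum = 1.75.

1.75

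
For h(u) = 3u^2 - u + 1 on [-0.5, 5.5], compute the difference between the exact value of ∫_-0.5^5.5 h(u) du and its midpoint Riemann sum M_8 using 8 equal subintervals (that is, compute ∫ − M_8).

Exact integral: ∫_-0.5^5.5 h(u) du = 157.5.
M_8 = 156.65625.
Error = 157.5 − 156.65625 = 0.84375.

0.84375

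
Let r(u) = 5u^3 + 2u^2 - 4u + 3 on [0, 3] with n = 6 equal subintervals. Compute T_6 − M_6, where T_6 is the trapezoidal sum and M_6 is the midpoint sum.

T_6 = 113.3125.
M_6 = 108.71875.
T_6 − M_6 = 4.59375.

4.59375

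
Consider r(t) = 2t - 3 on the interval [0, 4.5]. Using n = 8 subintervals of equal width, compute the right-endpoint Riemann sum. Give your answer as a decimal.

Δt = (4.5 − 0)/8 = 0.5625.
Right endpoints: 0.5625, 1.125, 1.6875, 2.25, 2.8125, 3.375, 3.9375, 4.5.
r(0.5625) = -1.875, r(1.125) = -0.75, r(1.6875) = 0.375, r(2.25) = 1.5, r(2.8125) = 2.625, r(3.375) = 3.75, r(3.9375) = 4.875, r(4.5) = 6.
Sum = Δt · [r(0.5625) + r(1.125) + r(1.6875) + ...].
Sum = 9.28125.

9.28125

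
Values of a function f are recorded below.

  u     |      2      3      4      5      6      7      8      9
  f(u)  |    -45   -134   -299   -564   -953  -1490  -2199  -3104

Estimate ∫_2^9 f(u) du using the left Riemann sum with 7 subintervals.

Δu = 1.
Sum = 1·[(-45) + (-134) + (-299) + (-564) + (-953) + (-1490) + (-2199)] = -5684.

-5684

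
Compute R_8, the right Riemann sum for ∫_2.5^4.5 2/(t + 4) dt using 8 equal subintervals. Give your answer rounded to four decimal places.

0.5276

Δt = (4.5 − 2.5)/8 = 0.25.
Right endpoints: 2.75, 3, 3.25, 3.5, 3.75, 4, 4.25, 4.5.
f(2.75) = 8/27, f(3) = 2/7, f(3.25) = 8/29, f(3.5) = 4/15, f(3.75) = 8/31, f(4) = 0.25, f(4.25) = 8/33, f(4.5) = 4/17.
Sum = Δt · [f(2.75) + f(3) + f(3.25) + ...].
Sum ≈ 0.5276.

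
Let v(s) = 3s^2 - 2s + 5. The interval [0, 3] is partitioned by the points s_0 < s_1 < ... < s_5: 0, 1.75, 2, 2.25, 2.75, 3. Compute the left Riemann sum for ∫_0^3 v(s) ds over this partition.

28.0625

Subinterval widths: 1.75, 0.25, 0.25, 0.5, 0.25.
Left endpoints: 0, 1.75, 2, 2.25, 2.75.
v(0) = 5, v(1.75) = 10.6875, v(2) = 13, v(2.25) = 15.6875, v(2.75) = 22.1875.
Sum = Σ Δs_i · v(s_i).
Sum = 28.0625.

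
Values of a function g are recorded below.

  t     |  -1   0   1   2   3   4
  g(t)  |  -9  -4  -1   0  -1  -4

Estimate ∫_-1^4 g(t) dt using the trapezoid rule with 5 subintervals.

-12.5

Δt = 1.
T_5 = (1/2)·[(-9) + 2·(-4) + 2·(-1) + 2·0 + 2·(-1) + (-4)] = -12.5.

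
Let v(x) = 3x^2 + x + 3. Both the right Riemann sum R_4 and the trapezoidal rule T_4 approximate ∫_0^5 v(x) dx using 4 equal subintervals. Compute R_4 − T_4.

R_4 = 206.40625.
T_4 = 156.40625.
R_4 − T_4 = 50.

50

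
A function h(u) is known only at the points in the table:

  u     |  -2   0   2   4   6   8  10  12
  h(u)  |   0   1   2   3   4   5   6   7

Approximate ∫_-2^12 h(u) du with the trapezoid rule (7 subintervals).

Δu = 2.
T_7 = (2/2)·[0 + 2·1 + 2·2 + 2·3 + 2·4 + 2·5 + 2·6 + 7] = 49.

49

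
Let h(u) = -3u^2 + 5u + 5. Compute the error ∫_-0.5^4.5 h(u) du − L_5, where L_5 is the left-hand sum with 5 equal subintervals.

-15

Exact integral: ∫_-0.5^4.5 h(u) du = -16.25.
L_5 = -1.25.
Error = -16.25 − (-1.25) = -15.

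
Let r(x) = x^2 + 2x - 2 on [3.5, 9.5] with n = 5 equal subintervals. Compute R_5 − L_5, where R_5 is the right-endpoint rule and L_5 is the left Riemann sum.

108

R_5 = 392.94.
L_5 = 284.94.
R_5 − L_5 = 108.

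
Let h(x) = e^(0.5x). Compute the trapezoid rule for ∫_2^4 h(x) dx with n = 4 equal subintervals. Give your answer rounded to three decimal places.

Δx = (4 − 2)/4 = 0.5.
h(2) ≈ 2.718, h(2.5) ≈ 3.490, h(3) ≈ 4.482, h(3.5) ≈ 5.755, h(4) ≈ 7.389.
T_4 = (Δx/2)·[h(x_0) + 2h(x_1) + 2h(x_2) + 2h(x_3) + h(x_4)].
Sum ≈ 9.390.

9.390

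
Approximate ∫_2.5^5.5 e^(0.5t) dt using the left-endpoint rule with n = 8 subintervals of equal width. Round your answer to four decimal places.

22.0972

Δt = (5.5 − 2.5)/8 = 0.375.
Left endpoints: 2.5, 2.875, 3.25, 3.625, 4, 4.375, 4.75, 5.125.
f(2.5) ≈ 3.4903, f(2.875) ≈ 4.2102, f(3.25) ≈ 5.0784, f(3.625) ≈ 6.1257, f(4) ≈ 7.3891, f(4.375) ≈ 8.9129, f(4.75) ≈ 10.7510, f(5.125) ≈ 12.9682.
Sum = Δt · [f(2.5) + f(2.875) + f(3.25) + ...].
Sum ≈ 22.0972.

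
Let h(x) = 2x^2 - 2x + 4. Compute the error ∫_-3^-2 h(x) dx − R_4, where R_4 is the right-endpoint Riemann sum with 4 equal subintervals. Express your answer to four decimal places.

1.4792

Exact integral: ∫_-3^-2 h(x) dx ≈ 21.666667.
R_4 = 20.1875.
Error ≈ 21.666667 − 20.1875 ≈ 1.4792.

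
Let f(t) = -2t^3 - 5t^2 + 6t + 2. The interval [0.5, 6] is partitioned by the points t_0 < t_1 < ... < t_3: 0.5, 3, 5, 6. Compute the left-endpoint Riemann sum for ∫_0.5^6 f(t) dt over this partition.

-492.25

Subinterval widths: 2.5, 2, 1.
Left endpoints: 0.5, 3, 5.
f(0.5) = 3.5, f(3) = -79, f(5) = -343.
Sum = Σ Δt_i · f(t_i).
Sum = -492.25.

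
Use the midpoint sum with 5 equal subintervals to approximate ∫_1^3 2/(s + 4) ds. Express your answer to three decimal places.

0.673

Δs = (3 − 1)/5 = 0.4.
Midpoints: 1.2, 1.6, 2, 2.4, 2.8.
f(1.2) = 5/13, f(1.6) = 5/14, f(2) = 1/3, f(2.4) = 0.3125, f(2.8) = 5/17.
Sum = Δs · [f(1.2) + f(1.6) + f(2) + f(2.4) + f(2.8)].
Sum ≈ 0.673.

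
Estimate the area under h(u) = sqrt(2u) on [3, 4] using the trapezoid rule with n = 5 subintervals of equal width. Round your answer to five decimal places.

Δu = (4 − 3)/5 = 0.2.
h(3) ≈ 2.44949, h(3.2) ≈ 2.52982, h(3.4) ≈ 2.60768, h(3.6) ≈ 2.68328, h(3.8) ≈ 2.75681, h(4) ≈ 2.82843.
T_5 = (Δu/2)·[h(u_0) + 2h(u_1) + ... + 2h(u_{4}) + h(u_5)].
Sum ≈ 2.64331.

2.64331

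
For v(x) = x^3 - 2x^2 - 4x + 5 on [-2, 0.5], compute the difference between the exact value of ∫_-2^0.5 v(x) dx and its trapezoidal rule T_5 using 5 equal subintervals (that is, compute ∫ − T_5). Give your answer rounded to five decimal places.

Exact integral: ∫_-2^0.5 v(x) dx ≈ 10.5989583.
T_5 = 10.15625.
Error ≈ 10.5989583 − 10.15625 ≈ 0.44271.

0.44271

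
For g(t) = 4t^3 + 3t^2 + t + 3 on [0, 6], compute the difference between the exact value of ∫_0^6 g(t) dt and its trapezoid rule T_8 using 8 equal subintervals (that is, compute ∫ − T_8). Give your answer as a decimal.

Exact integral: ∫_0^6 g(t) dt = 1548.
T_8 = 1569.9375.
Error = 1548 − 1569.9375 = -21.9375.

-21.9375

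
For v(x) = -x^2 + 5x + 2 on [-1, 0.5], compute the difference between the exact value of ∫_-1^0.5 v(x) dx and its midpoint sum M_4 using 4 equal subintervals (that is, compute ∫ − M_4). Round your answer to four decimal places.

Exact integral: ∫_-1^0.5 v(x) dx = 0.75.
M_4 ≈ 0.767578.
Error ≈ 0.75 − 0.767578 ≈ -0.0176.

-0.0176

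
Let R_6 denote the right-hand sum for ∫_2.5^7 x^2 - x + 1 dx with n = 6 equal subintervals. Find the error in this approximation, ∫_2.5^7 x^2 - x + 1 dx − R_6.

Exact integral: ∫_2.5^7 f(x) dx = 92.25.
R_6 = 107.015625.
Error = 92.25 − 107.015625 = -14.765625.

-14.765625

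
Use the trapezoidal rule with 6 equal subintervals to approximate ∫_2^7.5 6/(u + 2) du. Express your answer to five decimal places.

5.21146

Δu = (7.5 − 2)/6 = 11/12.
f(2) = 1.5, f(35/12) = 72/59, f(23/6) = 36/35, f(4.75) = 8/9, f(17/3) = 18/23, f(79/12) = 72/103, f(7.5) = 12/19.
T_6 = (Δu/2)·[f(u_0) + 2f(u_1) + ... + 2f(u_{5}) + f(u_6)].
Sum ≈ 5.21146.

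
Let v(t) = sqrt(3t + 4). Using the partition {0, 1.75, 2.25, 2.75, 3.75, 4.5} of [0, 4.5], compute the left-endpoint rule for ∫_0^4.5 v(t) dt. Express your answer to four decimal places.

Subinterval widths: 1.75, 0.5, 0.5, 1, 0.75.
Left endpoints: 0, 1.75, 2.25, 2.75, 3.75.
v(0) ≈ 2.0000, v(1.75) ≈ 3.0414, v(2.25) ≈ 3.2787, v(2.75) ≈ 3.5000, v(3.75) ≈ 3.9051.
Sum = Σ Δt_i · v(t_i).
Sum ≈ 13.0889.

13.0889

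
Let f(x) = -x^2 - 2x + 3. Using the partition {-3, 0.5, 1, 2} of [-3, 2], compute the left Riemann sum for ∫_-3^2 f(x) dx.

0.875

Subinterval widths: 3.5, 0.5, 1.
Left endpoints: -3, 0.5, 1.
f(-3) = 0, f(0.5) = 1.75, f(1) = 0.
Sum = Σ Δx_i · f(x_i).
Sum = 0.875.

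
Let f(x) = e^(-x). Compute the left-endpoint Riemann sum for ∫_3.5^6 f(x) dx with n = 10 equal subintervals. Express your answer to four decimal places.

0.0313

Δx = (6 − 3.5)/10 = 0.25.
Left endpoints: 3.5, 3.75, 4, 4.25, 4.5, 4.75, 5, 5.25, 5.5, 5.75.
f(3.5) ≈ 0.0302, f(3.75) ≈ 0.0235, f(4) ≈ 0.0183, f(4.25) ≈ 0.0143, f(4.5) ≈ 0.0111, f(4.75) ≈ 0.0087, f(5) ≈ 0.0067, f(5.25) ≈ 0.0052, f(5.5) ≈ 0.0041, f(5.75) ≈ 0.0032.
Sum = Δx · [f(3.5) + f(3.75) + f(4) + ...].
Sum ≈ 0.0313.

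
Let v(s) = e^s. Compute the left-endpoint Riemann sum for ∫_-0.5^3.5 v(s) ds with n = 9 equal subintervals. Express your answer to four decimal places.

Δs = (3.5 − (-0.5))/9 = 4/9.
Left endpoints: -0.5, -1/18, 7/18, 5/6, 23/18, 31/18, 13/6, 47/18, 55/18.
v(-0.5) ≈ 0.6065, v(-1/18) ≈ 0.9460, v(7/18) ≈ 1.4753, v(5/6) ≈ 2.3010, v(23/18) ≈ 3.5887, v(31/18) ≈ 5.5970, v(13/6) ≈ 8.7291, v(47/18) ≈ 13.6142, v(55/18) ≈ 21.2330.
Sum = Δs · [v(-0.5) + v(-1/18) + v(7/18) + ...].
Sum ≈ 25.8181.

25.8181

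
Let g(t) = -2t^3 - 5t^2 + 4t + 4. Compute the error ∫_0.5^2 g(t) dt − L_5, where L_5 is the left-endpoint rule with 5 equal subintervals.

-3.99375

Exact integral: ∫_0.5^2 g(t) dt = -7.59375.
L_5 = -3.6.
Error = -7.59375 − (-3.6) = -3.99375.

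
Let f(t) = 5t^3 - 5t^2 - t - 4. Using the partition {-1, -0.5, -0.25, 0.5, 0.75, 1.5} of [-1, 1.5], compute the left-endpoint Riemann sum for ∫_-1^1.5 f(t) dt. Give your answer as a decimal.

-16.3203125

Subinterval widths: 0.5, 0.25, 0.75, 0.25, 0.75.
Left endpoints: -1, -0.5, -0.25, 0.5, 0.75.
f(-1) = -13, f(-0.5) = -5.375, f(-0.25) = -4.140625, f(0.5) = -5.125, f(0.75) = -5.453125.
Sum = Σ Δt_i · f(t_i).
Sum = -16.3203125.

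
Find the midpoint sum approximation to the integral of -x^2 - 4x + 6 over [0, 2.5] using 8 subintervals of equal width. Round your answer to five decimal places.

-2.68799

Δx = (2.5 − 0)/8 = 0.3125.
Midpoints: 0.15625, 0.46875, 0.78125, 1.09375, 1.40625, 1.71875, 2.03125, 2.34375.
f(0.15625) = 5479/1024, f(0.46875) = 3999/1024, f(0.78125) = 2319/1024, f(1.09375) = 439/1024, f(1.40625) = -1641/1024, f(1.71875) = -3921/1024, f(2.03125) = -6401/1024, f(2.34375) = -9081/1024.
Sum = Δx · [f(0.15625) + f(0.46875) + f(0.78125) + ...].
Sum ≈ -2.68799.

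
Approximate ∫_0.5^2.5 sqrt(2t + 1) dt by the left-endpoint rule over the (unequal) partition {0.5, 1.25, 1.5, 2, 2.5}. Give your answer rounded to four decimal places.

3.6464

Subinterval widths: 0.75, 0.25, 0.5, 0.5.
Left endpoints: 0.5, 1.25, 1.5, 2.
f(0.5) ≈ 1.4142, f(1.25) ≈ 1.8708, f(1.5) ≈ 2.0000, f(2) ≈ 2.2361.
Sum = Σ Δt_i · f(t_i).
Sum ≈ 3.6464.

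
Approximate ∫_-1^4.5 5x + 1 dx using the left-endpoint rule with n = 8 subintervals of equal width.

44.171875

Δx = (4.5 − (-1))/8 = 0.6875.
Left endpoints: -1, -0.3125, 0.375, 1.0625, 1.75, 2.4375, 3.125, 3.8125.
f(-1) = -4, f(-0.3125) = -0.5625, f(0.375) = 2.875, f(1.0625) = 6.3125, f(1.75) = 9.75, f(2.4375) = 13.1875, f(3.125) = 16.625, f(3.8125) = 20.0625.
Sum = Δx · [f(-1) + f(-0.3125) + f(0.375) + ...].
Sum = 44.171875.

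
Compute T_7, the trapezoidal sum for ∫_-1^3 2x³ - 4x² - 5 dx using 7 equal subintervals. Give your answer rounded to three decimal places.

Δx = (3 − (-1))/7 = 4/7.
f(-1) = -11, f(-3/7) = -2021/343, f(1/7) = -1741/343, f(5/7) = -2165/343, f(9/7) = -2525/343, f(13/7) = -2053/343, f(17/7) = 19/343, f(3) = 13.
T_7 = (Δx/2)·[f(x_0) + 2f(x_1) + ... + 2f(x_{6}) + f(x_7)].
Sum ≈ -16.898.

-16.898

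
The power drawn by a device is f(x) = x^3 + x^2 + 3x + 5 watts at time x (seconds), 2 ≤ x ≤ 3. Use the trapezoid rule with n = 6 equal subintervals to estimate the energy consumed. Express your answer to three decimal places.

Δx = (3 − 2)/6 = 1/6.
f(2) = 23, f(13/6) = 5695/216, f(7/3) = 814/27, f(2.5) = 34.375, f(8/3) = 1055/27, f(17/6) = 9563/216, f(3) = 50.
T_6 = (Δx/2)·[f(x_0) + 2f(x_1) + ... + 2f(x_{5}) + f(x_6)].
Sum ≈ 35.123.

35.123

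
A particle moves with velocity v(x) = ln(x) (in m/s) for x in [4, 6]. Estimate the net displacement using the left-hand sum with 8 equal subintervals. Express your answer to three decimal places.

3.154

Δx = (6 − 4)/8 = 0.25.
Left endpoints: 4, 4.25, 4.5, 4.75, 5, 5.25, 5.5, 5.75.
v(4) ≈ 1.386, v(4.25) ≈ 1.447, v(4.5) ≈ 1.504, v(4.75) ≈ 1.558, v(5) ≈ 1.609, v(5.25) ≈ 1.658, v(5.5) ≈ 1.705, v(5.75) ≈ 1.749.
Sum = Δx · [v(4) + v(4.25) + v(4.5) + ...].
Sum ≈ 3.154.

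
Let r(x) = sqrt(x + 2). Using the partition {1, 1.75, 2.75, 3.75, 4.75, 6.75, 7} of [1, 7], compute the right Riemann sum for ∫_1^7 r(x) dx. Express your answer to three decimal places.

Subinterval widths: 0.75, 1, 1, 1, 2, 0.25.
Right endpoints: 1.75, 2.75, 3.75, 4.75, 6.75, 7.
r(1.75) ≈ 1.936, r(2.75) ≈ 2.179, r(3.75) ≈ 2.398, r(4.75) ≈ 2.598, r(6.75) ≈ 2.958, r(7) ≈ 3.000.
Sum = Σ Δx_i · r(x_i).
Sum ≈ 15.294.

15.294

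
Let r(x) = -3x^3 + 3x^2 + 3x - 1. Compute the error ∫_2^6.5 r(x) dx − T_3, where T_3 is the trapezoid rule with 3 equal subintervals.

59.484375

Exact integral: ∫_2^6.5 r(x) dx = -1007.296875.
T_3 = -1066.78125.
Error = -1007.296875 − (-1066.78125) = 59.484375.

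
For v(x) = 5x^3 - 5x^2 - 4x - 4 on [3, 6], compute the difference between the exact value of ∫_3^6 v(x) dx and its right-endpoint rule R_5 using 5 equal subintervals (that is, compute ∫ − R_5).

Exact integral: ∫_3^6 v(x) dx = 1137.75.
R_5 = 1388.4.
Error = 1137.75 − 1388.4 = -250.65.

-250.65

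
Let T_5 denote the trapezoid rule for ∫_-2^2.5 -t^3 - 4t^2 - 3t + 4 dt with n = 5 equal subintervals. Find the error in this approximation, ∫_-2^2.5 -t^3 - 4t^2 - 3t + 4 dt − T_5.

Exact integral: ∫_-2^2.5 f(t) dt = -22.640625.
T_5 = -25.52625.
Error = -22.640625 − (-25.52625) = 2.885625.

2.885625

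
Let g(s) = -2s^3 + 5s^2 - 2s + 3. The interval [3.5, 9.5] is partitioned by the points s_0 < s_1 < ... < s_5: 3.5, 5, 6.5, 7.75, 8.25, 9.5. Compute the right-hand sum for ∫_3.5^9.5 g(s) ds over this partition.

-3521.4296875

Subinterval widths: 1.5, 1.5, 1.25, 0.5, 1.25.
Right endpoints: 5, 6.5, 7.75, 8.25, 9.5.
g(5) = -132, g(6.5) = -348, g(7.75) = -643.15625, g(8.25) = -796.21875, g(9.5) = -1279.5.
Sum = Σ Δs_i · g(s_i).
Sum = -3521.4296875.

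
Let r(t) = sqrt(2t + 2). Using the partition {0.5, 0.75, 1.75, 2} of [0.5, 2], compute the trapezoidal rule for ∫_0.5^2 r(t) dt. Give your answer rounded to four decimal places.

3.1577

Subinterval widths: 0.25, 1, 0.25.
r(0.5) ≈ 1.7321, r(0.75) ≈ 1.8708, r(1.75) ≈ 2.3452, r(2) ≈ 2.4495.
On each subinterval the trapezoid contributes (Δt_i/2)·[r(t_{i-1}) + r(t_i)].
Sum ≈ 3.1577.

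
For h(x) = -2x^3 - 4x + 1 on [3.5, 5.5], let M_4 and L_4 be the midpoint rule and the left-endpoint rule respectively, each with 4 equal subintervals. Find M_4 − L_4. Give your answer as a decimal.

-60.375

M_4 = -415.375.
L_4 = -355.
M_4 − L_4 = -60.375.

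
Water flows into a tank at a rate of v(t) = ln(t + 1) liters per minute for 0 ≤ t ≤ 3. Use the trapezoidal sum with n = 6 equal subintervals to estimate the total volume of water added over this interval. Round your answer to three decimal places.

Δt = (3 − 0)/6 = 0.5.
v(0) ≈ 0.000, v(0.5) ≈ 0.405, v(1) ≈ 0.693, v(1.5) ≈ 0.916, v(2) ≈ 1.099, v(2.5) ≈ 1.253, v(3) ≈ 1.386.
T_6 = (Δt/2)·[v(t_0) + 2v(t_1) + ... + 2v(t_{5}) + v(t_6)].
Sum ≈ 2.530.

2.530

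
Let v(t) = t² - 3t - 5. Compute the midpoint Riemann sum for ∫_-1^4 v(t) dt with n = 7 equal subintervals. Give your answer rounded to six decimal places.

Δt = (4 − (-1))/7 = 5/7.
Midpoints: -9/14, 1/14, 11/14, 1.5, 31/14, 41/14, 51/14.
v(-9/14) = -521/196, v(1/14) = -1021/196, v(11/14) = -1321/196, v(1.5) = -7.25, v(31/14) = -1321/196, v(41/14) = -1021/196, v(51/14) = -521/196.
Sum = Δt · [v(-9/14) + v(1/14) + v(11/14) + ...].
Sum ≈ -26.045918.

-26.045918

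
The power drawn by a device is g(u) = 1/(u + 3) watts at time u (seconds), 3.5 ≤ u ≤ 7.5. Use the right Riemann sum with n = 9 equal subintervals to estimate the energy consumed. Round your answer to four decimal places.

0.4668

Δu = (7.5 − 3.5)/9 = 4/9.
Right endpoints: 71/18, 79/18, 29/6, 95/18, 103/18, 37/6, 119/18, 127/18, 7.5.
g(71/18) = 0.144, g(79/18) = 18/133, g(29/6) = 6/47, g(95/18) = 18/149, g(103/18) = 18/157, g(37/6) = 6/55, g(119/18) = 18/173, g(127/18) = 18/181, g(7.5) = 2/21.
Sum = Δu · [g(71/18) + g(79/18) + g(29/6) + ...].
Sum ≈ 0.4668.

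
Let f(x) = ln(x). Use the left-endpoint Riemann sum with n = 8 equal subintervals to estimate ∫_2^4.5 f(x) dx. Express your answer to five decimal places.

Δx = (4.5 − 2)/8 = 0.3125.
Left endpoints: 2, 2.3125, 2.625, 2.9375, 3.25, 3.5625, 3.875, 4.1875.
f(2) ≈ 0.69315, f(2.3125) ≈ 0.83833, f(2.625) ≈ 0.96508, f(2.9375) ≈ 1.07756, f(3.25) ≈ 1.17865, f(3.5625) ≈ 1.27046, f(3.875) ≈ 1.35455, f(4.1875) ≈ 1.43210.
Sum = Δx · [f(2) + f(2.3125) + f(2.625) + ...].
Sum ≈ 2.75309.

2.75309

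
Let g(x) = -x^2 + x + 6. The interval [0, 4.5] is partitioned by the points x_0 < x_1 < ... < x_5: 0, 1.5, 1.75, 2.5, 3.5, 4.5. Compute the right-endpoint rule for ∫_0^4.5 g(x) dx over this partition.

Subinterval widths: 1.5, 0.25, 0.75, 1, 1.
Right endpoints: 1.5, 1.75, 2.5, 3.5, 4.5.
g(1.5) = 5.25, g(1.75) = 4.6875, g(2.5) = 2.25, g(3.5) = -2.75, g(4.5) = -9.75.
Sum = Σ Δx_i · g(x_i).
Sum = -1.765625.

-1.765625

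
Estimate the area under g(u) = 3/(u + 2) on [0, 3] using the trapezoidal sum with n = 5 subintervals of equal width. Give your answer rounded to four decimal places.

2.7676

Δu = (3 − 0)/5 = 0.6.
g(0) = 1.5, g(0.6) = 15/13, g(1.2) = 0.9375, g(1.8) = 15/19, g(2.4) = 15/22, g(3) = 0.6.
T_5 = (Δu/2)·[g(u_0) + 2g(u_1) + ... + 2g(u_{4}) + g(u_5)].
Sum ≈ 2.7676.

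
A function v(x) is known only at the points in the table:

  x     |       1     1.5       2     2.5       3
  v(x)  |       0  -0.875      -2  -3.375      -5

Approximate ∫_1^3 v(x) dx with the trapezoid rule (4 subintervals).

Δx = 0.5.
T_4 = (0.5/2)·[0 + 2·(-0.875) + 2·(-2) + 2·(-3.375) + (-5)] = -4.375.

-4.375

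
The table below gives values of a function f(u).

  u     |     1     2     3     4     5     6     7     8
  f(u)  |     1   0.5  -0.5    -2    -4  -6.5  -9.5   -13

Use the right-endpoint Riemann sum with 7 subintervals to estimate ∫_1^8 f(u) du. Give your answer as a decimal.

Δu = 1.
Sum = 1·[0.5 + (-0.5) + (-2) + (-4) + (-6.5) + (-9.5) + (-13)] = -35.

-35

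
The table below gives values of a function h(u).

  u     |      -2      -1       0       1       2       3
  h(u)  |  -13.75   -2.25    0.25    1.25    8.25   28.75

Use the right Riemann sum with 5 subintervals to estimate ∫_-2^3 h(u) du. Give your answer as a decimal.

Δu = 1.
Sum = 1·[(-2.25) + 0.25 + 1.25 + 8.25 + 28.75] = 36.25.

36.25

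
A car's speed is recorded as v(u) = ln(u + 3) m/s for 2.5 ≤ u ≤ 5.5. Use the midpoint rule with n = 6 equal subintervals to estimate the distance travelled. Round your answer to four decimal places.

Δu = (5.5 − 2.5)/6 = 0.5.
Midpoints: 2.75, 3.25, 3.75, 4.25, 4.75, 5.25.
v(2.75) ≈ 1.7492, v(3.25) ≈ 1.8326, v(3.75) ≈ 1.9095, v(4.25) ≈ 1.9810, v(4.75) ≈ 2.0477, v(5.25) ≈ 2.1102.
Sum = Δu · [v(2.75) + v(3.25) + v(3.75) + ...].
Sum ≈ 5.8151.

5.8151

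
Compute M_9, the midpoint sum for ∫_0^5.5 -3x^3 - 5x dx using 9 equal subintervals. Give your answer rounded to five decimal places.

Δx = (5.5 − 0)/9 = 11/18.
Midpoints: 11/36, 11/12, 55/36, 77/36, 2.75, 121/36, 143/36, 55/12, 187/36.
f(11/36) = -25091/15552, f(11/12) = -3971/576, f(55/36) = -285175/15552, f(77/36) = -622853/15552, f(2.75) = -76.140625, f(121/36) = -2032921/15552, f(143/36) = -3233087/15552, f(55/12) = -179575/576, f(187/36) = -6943123/15552.
Sum = Δx · [f(11/36) + f(11/12) + f(55/36) + ...].
Sum ≈ -757.68547.

-757.68547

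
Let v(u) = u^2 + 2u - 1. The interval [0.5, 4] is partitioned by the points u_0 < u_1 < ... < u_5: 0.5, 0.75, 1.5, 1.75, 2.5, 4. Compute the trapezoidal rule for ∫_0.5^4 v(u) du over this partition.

34.25

Subinterval widths: 0.25, 0.75, 0.25, 0.75, 1.5.
v(0.5) = 0.25, v(0.75) = 1.0625, v(1.5) = 4.25, v(1.75) = 5.5625, v(2.5) = 10.25, v(4) = 23.
On each subinterval the trapezoid contributes (Δu_i/2)·[v(u_{i-1}) + v(u_i)].
Sum = 34.25.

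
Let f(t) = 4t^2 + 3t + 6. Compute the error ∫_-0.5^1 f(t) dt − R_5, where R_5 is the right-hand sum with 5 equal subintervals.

-1.215

Exact integral: ∫_-0.5^1 f(t) dt = 11.625.
R_5 = 12.84.
Error = 11.625 − 12.84 = -1.215.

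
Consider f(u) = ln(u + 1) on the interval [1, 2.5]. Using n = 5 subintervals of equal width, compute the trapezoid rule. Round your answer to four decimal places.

Δu = (2.5 − 1)/5 = 0.3.
f(1) ≈ 0.6931, f(1.3) ≈ 0.8329, f(1.6) ≈ 0.9555, f(1.9) ≈ 1.0647, f(2.2) ≈ 1.1632, f(2.5) ≈ 1.2528.
T_5 = (Δu/2)·[f(u_0) + 2f(u_1) + ... + 2f(u_{4}) + f(u_5)].
Sum ≈ 1.4968.

1.4968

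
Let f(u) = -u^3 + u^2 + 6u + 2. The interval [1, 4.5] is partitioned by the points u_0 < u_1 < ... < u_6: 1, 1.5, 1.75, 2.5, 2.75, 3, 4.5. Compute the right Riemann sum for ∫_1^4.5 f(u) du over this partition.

-47.7890625

Subinterval widths: 0.5, 0.25, 0.75, 0.25, 0.25, 1.5.
Right endpoints: 1.5, 1.75, 2.5, 2.75, 3, 4.5.
f(1.5) = 9.875, f(1.75) = 10.203125, f(2.5) = 7.625, f(2.75) = 5.265625, f(3) = 2, f(4.5) = -41.875.
Sum = Σ Δu_i · f(u_i).
Sum = -47.7890625.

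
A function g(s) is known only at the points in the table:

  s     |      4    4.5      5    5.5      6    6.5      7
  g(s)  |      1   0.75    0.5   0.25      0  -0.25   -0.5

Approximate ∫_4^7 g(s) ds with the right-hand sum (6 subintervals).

0.375

Δs = 0.5.
Sum = 0.5·[0.75 + 0.5 + 0.25 + 0 + (-0.25) + (-0.5)] = 0.375.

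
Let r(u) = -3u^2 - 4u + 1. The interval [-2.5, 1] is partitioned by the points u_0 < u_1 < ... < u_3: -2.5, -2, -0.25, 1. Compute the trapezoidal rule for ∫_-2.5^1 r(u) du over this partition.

Subinterval widths: 0.5, 1.75, 1.25.
r(-2.5) = -7.75, r(-2) = -3, r(-0.25) = 1.8125, r(1) = -6.
On each subinterval the trapezoid contributes (Δu_i/2)·[r(u_{i-1}) + r(u_i)].
Sum = -6.34375.

-6.34375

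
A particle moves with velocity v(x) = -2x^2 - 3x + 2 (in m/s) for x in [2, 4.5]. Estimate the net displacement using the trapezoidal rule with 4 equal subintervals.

-75.1171875

Δx = (4.5 − 2)/4 = 0.625.
v(2) = -12, v(2.625) = -19.65625, v(3.25) = -28.875, v(3.875) = -39.65625, v(4.5) = -52.
T_4 = (Δx/2)·[v(x_0) + 2v(x_1) + 2v(x_2) + 2v(x_3) + v(x_4)].
Sum = -75.1171875.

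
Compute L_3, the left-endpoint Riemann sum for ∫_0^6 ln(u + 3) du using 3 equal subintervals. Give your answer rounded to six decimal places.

Δu = (6 − 0)/3 = 2.
Left endpoints: 0, 2, 4.
f(0) ≈ 1.098612, f(2) ≈ 1.609438, f(4) ≈ 1.945910.
Sum = Δu · [f(0) + f(2) + f(4)].
Sum ≈ 9.307921.

9.307921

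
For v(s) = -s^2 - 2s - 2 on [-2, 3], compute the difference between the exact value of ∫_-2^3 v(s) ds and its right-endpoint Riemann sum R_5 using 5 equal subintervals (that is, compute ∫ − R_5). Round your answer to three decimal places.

8.333

Exact integral: ∫_-2^3 v(s) ds ≈ -26.66667.
R_5 = -35.
Error ≈ -26.66667 − (-35) ≈ 8.333.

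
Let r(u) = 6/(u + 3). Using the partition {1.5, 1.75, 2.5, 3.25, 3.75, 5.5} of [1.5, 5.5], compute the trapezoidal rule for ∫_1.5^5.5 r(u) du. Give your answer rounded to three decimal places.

3.834

Subinterval widths: 0.25, 0.75, 0.75, 0.5, 1.75.
r(1.5) = 4/3, r(1.75) = 24/19, r(2.5) = 12/11, r(3.25) = 0.96, r(3.75) = 8/9, r(5.5) = 12/17.
On each subinterval the trapezoid contributes (Δu_i/2)·[r(u_{i-1}) + r(u_i)].
Sum ≈ 3.834.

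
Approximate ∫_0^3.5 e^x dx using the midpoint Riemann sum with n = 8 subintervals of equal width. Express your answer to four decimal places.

Δx = (3.5 − 0)/8 = 0.4375.
Midpoints: 0.21875, 0.65625, 1.09375, 1.53125, 1.96875, 2.40625, 2.84375, 3.28125.
f(0.21875) ≈ 1.2445, f(0.65625) ≈ 1.9276, f(1.09375) ≈ 2.9854, f(1.53125) ≈ 4.6240, f(1.96875) ≈ 7.1617, f(2.40625) ≈ 11.0923, f(2.84375) ≈ 17.1801, f(3.28125) ≈ 26.6090.
Sum = Δx · [f(0.21875) + f(0.65625) + f(1.09375) + ...].
Sum ≈ 31.8607.

31.8607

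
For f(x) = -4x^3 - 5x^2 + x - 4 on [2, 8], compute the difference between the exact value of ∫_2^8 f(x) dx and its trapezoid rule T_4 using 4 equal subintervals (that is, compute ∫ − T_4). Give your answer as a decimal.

146.25

Exact integral: ∫_2^8 f(x) dx = -4914.
T_4 = -5060.25.
Error = -4914 − (-5060.25) = 146.25.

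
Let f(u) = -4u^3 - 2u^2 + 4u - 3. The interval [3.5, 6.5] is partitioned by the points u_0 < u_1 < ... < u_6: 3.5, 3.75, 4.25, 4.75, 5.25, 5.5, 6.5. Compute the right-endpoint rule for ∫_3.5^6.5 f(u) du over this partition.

Subinterval widths: 0.25, 0.5, 0.5, 0.5, 0.25, 1.
Right endpoints: 3.75, 4.25, 4.75, 5.25, 5.5, 6.5.
f(3.75) = -227.0625, f(4.25) = -329.1875, f(4.75) = -457.8125, f(5.25) = -615.9375, f(5.5) = -707, f(6.5) = -1160.
Sum = Σ Δu_i · f(u_i).
Sum = -2094.984375.

-2094.984375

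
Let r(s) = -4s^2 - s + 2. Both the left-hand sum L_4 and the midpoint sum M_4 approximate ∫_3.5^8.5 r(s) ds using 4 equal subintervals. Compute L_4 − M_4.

L_4 = -633.75.
M_4 = -779.0625.
L_4 − M_4 = 145.3125.

145.3125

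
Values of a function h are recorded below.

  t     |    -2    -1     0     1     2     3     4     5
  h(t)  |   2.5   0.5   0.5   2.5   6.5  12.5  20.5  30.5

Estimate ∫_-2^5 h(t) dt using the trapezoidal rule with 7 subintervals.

Δt = 1.
T_7 = (1/2)·[2.5 + 2·0.5 + 2·0.5 + 2·2.5 + 2·6.5 + 2·12.5 + 2·20.5 + 30.5] = 59.5.

59.5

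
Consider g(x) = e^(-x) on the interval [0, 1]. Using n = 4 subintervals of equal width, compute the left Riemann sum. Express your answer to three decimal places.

0.714

Δx = (1 − 0)/4 = 0.25.
Left endpoints: 0, 0.25, 0.5, 0.75.
g(0) ≈ 1.000, g(0.25) ≈ 0.779, g(0.5) ≈ 0.607, g(0.75) ≈ 0.472.
Sum = Δx · [g(0) + g(0.25) + g(0.5) + g(0.75)].
Sum ≈ 0.714.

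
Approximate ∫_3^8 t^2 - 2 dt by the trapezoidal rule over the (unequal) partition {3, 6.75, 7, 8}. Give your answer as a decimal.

Subinterval widths: 3.75, 0.25, 1.
f(3) = 7, f(6.75) = 43.5625, f(7) = 47, f(8) = 62.
On each subinterval the trapezoid contributes (Δt_i/2)·[f(t_{i-1}) + f(t_i)].
Sum = 160.625.

160.625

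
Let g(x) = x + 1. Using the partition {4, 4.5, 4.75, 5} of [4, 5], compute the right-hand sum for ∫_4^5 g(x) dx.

Subinterval widths: 0.5, 0.25, 0.25.
Right endpoints: 4.5, 4.75, 5.
g(4.5) = 5.5, g(4.75) = 5.75, g(5) = 6.
Sum = Σ Δx_i · g(x_i).
Sum = 5.6875.

5.6875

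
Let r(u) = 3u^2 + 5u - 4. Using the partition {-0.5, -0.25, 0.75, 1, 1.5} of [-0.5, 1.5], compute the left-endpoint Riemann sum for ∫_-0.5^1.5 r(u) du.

Subinterval widths: 0.25, 1, 0.25, 0.5.
Left endpoints: -0.5, -0.25, 0.75, 1.
r(-0.5) = -5.75, r(-0.25) = -5.0625, r(0.75) = 1.4375, r(1) = 4.
Sum = Σ Δu_i · r(u_i).
Sum = -4.140625.

-4.140625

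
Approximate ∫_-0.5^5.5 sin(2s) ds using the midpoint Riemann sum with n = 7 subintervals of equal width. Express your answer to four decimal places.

Δs = (5.5 − (-0.5))/7 = 6/7.
Midpoints: -1/14, 11/14, 23/14, 2.5, 47/14, 59/14, 71/14.
f(-1/14) ≈ -0.1424, f(11/14) ≈ 1.0000, f(23/14) ≈ -0.1436, f(2.5) ≈ -0.9589, f(47/14) ≈ 0.4179, f(59/14) ≈ 0.8394, f(71/14) ≈ -0.6579.
Sum = Δs · [f(-1/14) + f(11/14) + f(23/14) + ...].
Sum ≈ 0.3038.

0.3038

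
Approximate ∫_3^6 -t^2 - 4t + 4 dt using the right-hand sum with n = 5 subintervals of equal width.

Δt = (6 − 3)/5 = 0.6.
Right endpoints: 3.6, 4.2, 4.8, 5.4, 6.
f(3.6) = -23.36, f(4.2) = -30.44, f(4.8) = -38.24, f(5.4) = -46.76, f(6) = -56.
Sum = Δt · [f(3.6) + f(4.2) + f(4.8) + f(5.4) + f(6)].
Sum = -116.88.

-116.88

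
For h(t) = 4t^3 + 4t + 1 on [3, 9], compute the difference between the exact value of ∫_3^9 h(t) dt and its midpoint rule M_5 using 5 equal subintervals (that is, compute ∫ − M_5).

Exact integral: ∫_3^9 h(t) dt = 6630.
M_5 = 6578.16.
Error = 6630 − 6578.16 = 51.84.

51.84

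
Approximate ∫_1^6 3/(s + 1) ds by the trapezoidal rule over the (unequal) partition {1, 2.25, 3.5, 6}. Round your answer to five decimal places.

3.87706

Subinterval widths: 1.25, 1.25, 2.5.
f(1) = 1.5, f(2.25) = 12/13, f(3.5) = 2/3, f(6) = 3/7.
On each subinterval the trapezoid contributes (Δs_i/2)·[f(s_{i-1}) + f(s_i)].
Sum ≈ 3.87706.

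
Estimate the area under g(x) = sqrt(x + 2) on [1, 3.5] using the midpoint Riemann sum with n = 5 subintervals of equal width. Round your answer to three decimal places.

5.136

Δx = (3.5 − 1)/5 = 0.5.
Midpoints: 1.25, 1.75, 2.25, 2.75, 3.25.
g(1.25) ≈ 1.803, g(1.75) ≈ 1.936, g(2.25) ≈ 2.062, g(2.75) ≈ 2.179, g(3.25) ≈ 2.291.
Sum = Δx · [g(1.25) + g(1.75) + g(2.25) + g(2.75) + g(3.25)].
Sum ≈ 5.136.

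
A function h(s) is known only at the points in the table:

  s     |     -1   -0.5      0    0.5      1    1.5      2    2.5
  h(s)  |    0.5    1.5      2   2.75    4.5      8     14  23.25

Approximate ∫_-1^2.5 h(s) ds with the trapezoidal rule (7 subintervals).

22.3125

Δs = 0.5.
T_7 = (0.5/2)·[0.5 + 2·1.5 + 2·2 + 2·2.75 + 2·4.5 + 2·8 + 2·14 + 23.25] = 22.3125.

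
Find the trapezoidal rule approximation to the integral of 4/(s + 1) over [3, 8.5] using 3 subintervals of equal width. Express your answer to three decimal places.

Δs = (8.5 − 3)/3 = 11/6.
f(3) = 1, f(29/6) = 24/35, f(20/3) = 12/23, f(8.5) = 8/19.
T_3 = (Δs/2)·[f(s_0) + 2f(s_1) + 2f(s_2) + f(s_3)].
Sum ≈ 3.516.

3.516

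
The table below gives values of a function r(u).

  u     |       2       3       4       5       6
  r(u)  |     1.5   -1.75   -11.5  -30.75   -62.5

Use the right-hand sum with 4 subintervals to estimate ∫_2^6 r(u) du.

Δu = 1.
Sum = 1·[(-1.75) + (-11.5) + (-30.75) + (-62.5)] = -106.5.

-106.5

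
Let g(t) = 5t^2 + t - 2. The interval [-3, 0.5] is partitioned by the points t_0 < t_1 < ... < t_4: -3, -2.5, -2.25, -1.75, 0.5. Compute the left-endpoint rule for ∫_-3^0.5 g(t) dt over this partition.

63.234375

Subinterval widths: 0.5, 0.25, 0.5, 2.25.
Left endpoints: -3, -2.5, -2.25, -1.75.
g(-3) = 40, g(-2.5) = 26.75, g(-2.25) = 21.0625, g(-1.75) = 11.5625.
Sum = Σ Δt_i · g(t_i).
Sum = 63.234375.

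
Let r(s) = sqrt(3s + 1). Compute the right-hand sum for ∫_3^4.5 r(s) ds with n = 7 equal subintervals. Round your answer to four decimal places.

5.3114

Δs = (4.5 − 3)/7 = 3/14.
Right endpoints: 45/14, 24/7, 51/14, 27/7, 57/14, 30/7, 4.5.
r(45/14) ≈ 3.2623, r(24/7) ≈ 3.3594, r(51/14) ≈ 3.4538, r(27/7) ≈ 3.5456, r(57/14) ≈ 3.6351, r(30/7) ≈ 3.7225, r(4.5) ≈ 3.8079.
Sum = Δs · [r(45/14) + r(24/7) + r(51/14) + ...].
Sum ≈ 5.3114.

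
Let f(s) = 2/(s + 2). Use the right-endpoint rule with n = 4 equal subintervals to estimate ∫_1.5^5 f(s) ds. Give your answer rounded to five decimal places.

Δs = (5 − 1.5)/4 = 0.875.
Right endpoints: 2.375, 3.25, 4.125, 5.
f(2.375) = 16/35, f(3.25) = 8/21, f(4.125) = 16/49, f(5) = 2/7.
Sum = Δs · [f(2.375) + f(3.25) + f(4.125) + f(5)].
Sum ≈ 1.26905.

1.26905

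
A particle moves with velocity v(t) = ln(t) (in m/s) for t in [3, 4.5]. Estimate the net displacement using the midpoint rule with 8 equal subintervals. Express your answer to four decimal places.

Δt = (4.5 − 3)/8 = 0.1875.
Midpoints: 3.09375, 3.28125, 3.46875, 3.65625, 3.84375, 4.03125, 4.21875, 4.40625.
v(3.09375) ≈ 1.1294, v(3.28125) ≈ 1.1882, v(3.46875) ≈ 1.2438, v(3.65625) ≈ 1.2964, v(3.84375) ≈ 1.3464, v(4.03125) ≈ 1.3941, v(4.21875) ≈ 1.4395, v(4.40625) ≈ 1.4830.
Sum = Δt · [v(3.09375) + v(3.28125) + v(3.46875) + ...].
Sum ≈ 1.9727.

1.9727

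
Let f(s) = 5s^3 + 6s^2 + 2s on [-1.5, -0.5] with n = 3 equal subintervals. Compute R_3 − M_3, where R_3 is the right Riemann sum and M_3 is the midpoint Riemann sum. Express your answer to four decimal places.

0.7917

R_3 = -0.875.
M_3 ≈ -1.666667.
R_3 − M_3 ≈ 0.7917.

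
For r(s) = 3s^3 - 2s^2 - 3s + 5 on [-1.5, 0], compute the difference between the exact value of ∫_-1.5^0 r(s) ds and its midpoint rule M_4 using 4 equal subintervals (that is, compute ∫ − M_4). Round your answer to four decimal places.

-0.1538

Exact integral: ∫_-1.5^0 r(s) ds = 4.828125.
M_4 ≈ 4.981934.
Error ≈ 4.828125 − 4.981934 ≈ -0.1538.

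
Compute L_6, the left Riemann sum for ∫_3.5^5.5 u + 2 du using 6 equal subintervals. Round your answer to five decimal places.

Δu = (5.5 − 3.5)/6 = 1/3.
Left endpoints: 3.5, 23/6, 25/6, 4.5, 29/6, 31/6.
f(3.5) = 5.5, f(23/6) = 35/6, f(25/6) = 37/6, f(4.5) = 6.5, f(29/6) = 41/6, f(31/6) = 43/6.
Sum = Δu · [f(3.5) + f(23/6) + f(25/6) + ...].
Sum ≈ 12.66667.

12.66667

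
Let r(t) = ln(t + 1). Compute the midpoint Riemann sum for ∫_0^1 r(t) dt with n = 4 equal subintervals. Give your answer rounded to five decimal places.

0.38759

Δt = (1 − 0)/4 = 0.25.
Midpoints: 0.125, 0.375, 0.625, 0.875.
r(0.125) ≈ 0.11778, r(0.375) ≈ 0.31845, r(0.625) ≈ 0.48551, r(0.875) ≈ 0.62861.
Sum = Δt · [r(0.125) + r(0.375) + r(0.625) + r(0.875)].
Sum ≈ 0.38759.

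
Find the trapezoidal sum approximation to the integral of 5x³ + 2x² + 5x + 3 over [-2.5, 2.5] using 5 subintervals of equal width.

Δx = (2.5 − (-2.5))/5 = 1.
f(-2.5) = -75.125, f(-1.5) = -16.875, f(-0.5) = 0.375, f(0.5) = 6.625, f(1.5) = 31.875, f(2.5) = 106.125.
T_5 = (Δx/2)·[f(x_0) + 2f(x_1) + ... + 2f(x_{4}) + f(x_5)].
Sum = 37.5.

37.5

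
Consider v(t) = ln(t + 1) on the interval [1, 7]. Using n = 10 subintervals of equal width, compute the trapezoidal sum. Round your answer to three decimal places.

Δt = (7 − 1)/10 = 0.6.
v(1) ≈ 0.693, v(1.6) ≈ 0.956, v(2.2) ≈ 1.163, v(2.8) ≈ 1.335, v(3.4) ≈ 1.482, v(4) ≈ 1.609, v(4.6) ≈ 1.723, v(5.2) ≈ 1.825, v(5.8) ≈ 1.917, v(6.4) ≈ 2.001, v(7) ≈ 2.079.
T_10 = (Δt/2)·[v(t_0) + 2v(t_1) + ... + 2v(t_{9}) + v(t_10)].
Sum ≈ 9.238.

9.238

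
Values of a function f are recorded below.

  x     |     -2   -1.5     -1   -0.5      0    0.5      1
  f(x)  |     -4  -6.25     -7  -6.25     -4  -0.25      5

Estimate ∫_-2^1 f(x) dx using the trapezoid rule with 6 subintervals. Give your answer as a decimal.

Δx = 0.5.
T_6 = (0.5/2)·[(-4) + 2·(-6.25) + 2·(-7) + 2·(-6.25) + 2·(-4) + 2·(-0.25) + 5] = -11.625.

-11.625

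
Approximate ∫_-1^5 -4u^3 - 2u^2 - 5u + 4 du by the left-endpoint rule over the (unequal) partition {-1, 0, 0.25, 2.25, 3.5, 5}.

-375.796875

Subinterval widths: 1, 0.25, 2, 1.25, 1.5.
Left endpoints: -1, 0, 0.25, 2.25, 3.5.
f(-1) = 11, f(0) = 4, f(0.25) = 2.5625, f(2.25) = -62.9375, f(3.5) = -209.5.
Sum = Σ Δu_i · f(u_i).
Sum = -375.796875.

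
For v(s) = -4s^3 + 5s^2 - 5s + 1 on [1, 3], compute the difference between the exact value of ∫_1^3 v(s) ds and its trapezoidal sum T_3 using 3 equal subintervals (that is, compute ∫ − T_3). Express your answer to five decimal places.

Exact integral: ∫_1^3 v(s) ds ≈ -54.6666667.
T_3 ≈ -57.4814815.
Error ≈ -54.6666667 − (-57.4814815) ≈ 2.81481.

2.81481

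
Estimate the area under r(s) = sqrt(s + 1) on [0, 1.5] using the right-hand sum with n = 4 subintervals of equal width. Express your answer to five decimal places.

Δs = (1.5 − 0)/4 = 0.375.
Right endpoints: 0.375, 0.75, 1.125, 1.5.
r(0.375) ≈ 1.17260, r(0.75) ≈ 1.32288, r(1.125) ≈ 1.45774, r(1.5) ≈ 1.58114.
Sum = Δs · [r(0.375) + r(0.75) + r(1.125) + r(1.5)].
Sum ≈ 2.07538.

2.07538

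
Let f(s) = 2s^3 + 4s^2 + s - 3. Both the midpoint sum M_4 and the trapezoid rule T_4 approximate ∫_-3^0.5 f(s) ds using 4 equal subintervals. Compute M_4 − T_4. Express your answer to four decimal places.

2.3447

M_4 ≈ -18.395508.
T_4 ≈ -20.740234.
M_4 − T_4 ≈ 2.3447.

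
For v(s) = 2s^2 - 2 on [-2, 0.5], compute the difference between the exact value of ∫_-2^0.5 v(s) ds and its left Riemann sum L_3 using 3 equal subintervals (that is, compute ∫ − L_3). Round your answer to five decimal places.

-3.70370

Exact integral: ∫_-2^0.5 v(s) ds ≈ 0.4166667.
L_3 ≈ 4.1203704.
Error ≈ 0.4166667 − 4.1203704 ≈ -3.70370.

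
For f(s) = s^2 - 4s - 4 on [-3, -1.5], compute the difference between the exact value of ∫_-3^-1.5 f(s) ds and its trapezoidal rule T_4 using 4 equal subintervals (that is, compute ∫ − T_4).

-0.03515625

Exact integral: ∫_-3^-1.5 f(s) ds = 15.375.
T_4 = 15.41015625.
Error = 15.375 − 15.41015625 = -0.03515625.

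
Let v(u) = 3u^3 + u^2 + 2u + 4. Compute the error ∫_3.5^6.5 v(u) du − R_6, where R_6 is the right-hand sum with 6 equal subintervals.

-188.5625

Exact integral: ∫_3.5^6.5 v(u) du = 1345.5.
R_6 = 1534.0625.
Error = 1345.5 − 1534.0625 = -188.5625.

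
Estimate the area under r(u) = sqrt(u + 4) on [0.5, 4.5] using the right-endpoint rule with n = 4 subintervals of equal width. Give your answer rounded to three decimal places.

Δu = (4.5 − 0.5)/4 = 1.
Right endpoints: 1.5, 2.5, 3.5, 4.5.
r(1.5) ≈ 2.345, r(2.5) ≈ 2.550, r(3.5) ≈ 2.739, r(4.5) ≈ 2.915.
Sum = Δu · [r(1.5) + r(2.5) + r(3.5) + r(4.5)].
Sum ≈ 10.549.

10.549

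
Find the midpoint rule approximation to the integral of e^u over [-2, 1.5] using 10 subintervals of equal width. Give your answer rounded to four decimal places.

Δu = (1.5 − (-2))/10 = 0.35.
Midpoints: -1.825, -1.475, -1.125, -0.775, -0.425, -0.075, 0.275, 0.625, 0.975, 1.325.
f(-1.825) ≈ 0.1612, f(-1.475) ≈ 0.2288, f(-1.125) ≈ 0.3247, f(-0.775) ≈ 0.4607, f(-0.425) ≈ 0.6538, f(-0.075) ≈ 0.9277, f(0.275) ≈ 1.3165, f(0.625) ≈ 1.8682, f(0.975) ≈ 2.6512, f(1.325) ≈ 3.7622.
Sum = Δu · [f(-1.825) + f(-1.475) + f(-1.125) + ...].
Sum ≈ 4.3242.

4.3242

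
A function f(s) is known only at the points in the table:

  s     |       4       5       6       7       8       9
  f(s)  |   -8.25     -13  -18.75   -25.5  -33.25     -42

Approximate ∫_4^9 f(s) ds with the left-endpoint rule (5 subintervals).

-98.75

Δs = 1.
Sum = 1·[(-8.25) + (-13) + (-18.75) + (-25.5) + (-33.25)] = -98.75.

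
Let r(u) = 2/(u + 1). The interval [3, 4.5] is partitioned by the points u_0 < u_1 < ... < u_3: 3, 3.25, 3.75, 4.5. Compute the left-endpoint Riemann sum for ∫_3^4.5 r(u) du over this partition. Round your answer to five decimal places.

Subinterval widths: 0.25, 0.5, 0.75.
Left endpoints: 3, 3.25, 3.75.
r(3) = 0.5, r(3.25) = 8/17, r(3.75) = 8/19.
Sum = Σ Δu_i · r(u_i).
Sum ≈ 0.67608.

0.67608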